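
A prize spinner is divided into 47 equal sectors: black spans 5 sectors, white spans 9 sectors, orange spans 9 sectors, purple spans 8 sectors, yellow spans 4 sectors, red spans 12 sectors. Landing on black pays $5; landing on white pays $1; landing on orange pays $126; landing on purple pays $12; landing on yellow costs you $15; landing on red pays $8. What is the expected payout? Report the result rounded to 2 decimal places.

$27.66

E[payout] = (5/47)·5 + (9/47)·1 + (9/47)·126 + (8/47)·12 + (4/47)·(-15) + (12/47)·8 = 1300/47
≈ $27.66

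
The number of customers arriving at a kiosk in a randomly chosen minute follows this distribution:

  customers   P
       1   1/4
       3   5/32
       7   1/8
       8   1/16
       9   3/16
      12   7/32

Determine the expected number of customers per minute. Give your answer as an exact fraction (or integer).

E[X] = (1/4)·1 + (5/32)·3 + (1/8)·7 + (1/16)·8 + (3/16)·9 + (7/32)·12
     = 205/32

205/32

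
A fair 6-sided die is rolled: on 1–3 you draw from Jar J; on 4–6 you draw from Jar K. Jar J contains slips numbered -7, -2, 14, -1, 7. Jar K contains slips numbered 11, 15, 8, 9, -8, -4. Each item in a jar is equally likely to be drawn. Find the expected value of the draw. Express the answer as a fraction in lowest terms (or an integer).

E[X | Jar J] = (-7 − 2 + 14 − 1 + 7)/5 = 11/5
E[X | Jar K] = (11 + 15 + 8 + 9 − 8 − 4)/6 = 31/6
E[X] = (1/2)·11/5 + (1/2)·31/6 = 221/60

221/60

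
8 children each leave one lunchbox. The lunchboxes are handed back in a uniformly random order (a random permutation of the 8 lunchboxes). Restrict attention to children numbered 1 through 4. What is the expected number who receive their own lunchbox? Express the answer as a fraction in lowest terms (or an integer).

Let Xᵢ = 1 if person i gets their own lunchbox. For each i, P(Xᵢ=1) = 1/8.
By linearity of expectation, E[X₁+…+X_4] = 4·(1/8) = 1/2.

1/2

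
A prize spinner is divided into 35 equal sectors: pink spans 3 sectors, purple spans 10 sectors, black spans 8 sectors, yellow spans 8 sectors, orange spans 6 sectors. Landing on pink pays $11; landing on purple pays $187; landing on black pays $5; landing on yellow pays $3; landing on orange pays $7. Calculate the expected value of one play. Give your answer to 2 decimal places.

E[payout] = (3/35)·11 + (10/35)·187 + (8/35)·5 + (8/35)·3 + (6/35)·7 = 287/5
≈ $57.40

$57.40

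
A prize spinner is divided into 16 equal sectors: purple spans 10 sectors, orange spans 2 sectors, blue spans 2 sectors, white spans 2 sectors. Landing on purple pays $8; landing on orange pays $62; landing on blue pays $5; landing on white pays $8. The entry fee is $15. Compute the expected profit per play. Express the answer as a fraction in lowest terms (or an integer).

-5/8 dollars

E[payout] = (10/16)·8 + (2/16)·62 + (2/16)·5 + (2/16)·8 = 115/8
Expected profit = 115/8 − 15 = -5/8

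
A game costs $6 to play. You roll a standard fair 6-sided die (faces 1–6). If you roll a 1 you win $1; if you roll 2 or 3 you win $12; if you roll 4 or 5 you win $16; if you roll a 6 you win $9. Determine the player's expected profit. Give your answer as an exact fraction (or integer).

$5

E[payout] = (1/6)·1 + (1/6)·9 + (1/3)·12 + (1/3)·16 = 11
Expected profit = 11 − 6 = 5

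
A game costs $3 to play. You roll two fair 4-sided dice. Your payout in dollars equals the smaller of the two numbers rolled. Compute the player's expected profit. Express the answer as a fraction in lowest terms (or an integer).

Distribution of the smaller of the two numbers rolled: 1 w.p. 7/16, 2 w.p. 5/16, 3 w.p. 3/16, 4 w.p. 1/16
E[payout] = (7/16)·1 + (5/16)·2 + (3/16)·3 + (1/16)·4 = 15/8
Expected profit = 15/8 − 3 = -9/8

-9/8 dollars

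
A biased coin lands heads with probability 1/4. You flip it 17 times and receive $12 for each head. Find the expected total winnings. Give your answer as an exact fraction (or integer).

E[#heads] = 17·1/4 = 17/4 (linearity over flips).
E[winnings] = 12·17/4 = 51.

$51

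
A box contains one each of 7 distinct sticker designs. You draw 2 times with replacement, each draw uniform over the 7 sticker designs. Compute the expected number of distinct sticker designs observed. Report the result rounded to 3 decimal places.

1.857

Let Xⱼ=1 if type j appears at least once. P(Xⱼ=1) = 1 − ((7−1)/7)^2 = 13/49.
E[#distinct] = 7·13/49 = 13/7.
≈ 1.857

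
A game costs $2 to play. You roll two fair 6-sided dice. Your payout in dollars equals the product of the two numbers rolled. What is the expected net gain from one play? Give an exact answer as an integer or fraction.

Distribution of the product of the two numbers rolled: 1 w.p. 1/36, 2 w.p. 1/18, 3 w.p. 1/18, 4 w.p. 1/12, 5 w.p. 1/18, 6 w.p. 1/9, …
E[payout] = (1/36)·1 + (1/18)·2 + (1/18)·3 + (1/12)·4 + (1/18)·5 + (1/9)·6 + (1/18)·8 + (1/36)·9 + (1/18)·10 + (1/9)·12 + (1/18)·15 + (1/36)·16 + (1/18)·18 + (1/18)·20 + (1/18)·24 + (1/36)·25 + (1/18)·30 + (1/36)·36 = 49/4
Expected profit = 49/4 − 2 = 41/4

41/4 dollars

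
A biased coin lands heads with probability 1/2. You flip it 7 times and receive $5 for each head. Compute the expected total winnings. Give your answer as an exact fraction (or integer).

E[#heads] = 7·1/2 = 7/2 (linearity over flips).
E[winnings] = 5·7/2 = 35/2.

35/2 dollars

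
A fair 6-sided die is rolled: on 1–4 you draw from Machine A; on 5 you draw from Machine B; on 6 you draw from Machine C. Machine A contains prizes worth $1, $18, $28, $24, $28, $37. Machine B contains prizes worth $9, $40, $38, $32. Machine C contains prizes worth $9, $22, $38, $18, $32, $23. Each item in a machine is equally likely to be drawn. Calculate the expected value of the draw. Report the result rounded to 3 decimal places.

$24.014

E[X | Machine A] = (1 + 18 + 28 + 24 + 28 + 37)/6 = 68/3
E[X | Machine B] = (9 + 40 + 38 + 32)/4 = 119/4
E[X | Machine C] = (9 + 22 + 38 + 18 + 32 + 23)/6 = 71/3
E[X] = (2/3)·68/3 + (1/6)·119/4 + (1/6)·71/3 = 1729/72 ≈ 24.014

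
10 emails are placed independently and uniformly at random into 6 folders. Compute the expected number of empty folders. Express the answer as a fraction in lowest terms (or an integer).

9765625/10077696

Let Xⱼ=1 if folder j is empty. P(Xⱼ=1) = ((6-1)/6)^10 = 9765625/60466176.
By linearity, E[#empty] = 6·9765625/60466176 = 9765625/10077696.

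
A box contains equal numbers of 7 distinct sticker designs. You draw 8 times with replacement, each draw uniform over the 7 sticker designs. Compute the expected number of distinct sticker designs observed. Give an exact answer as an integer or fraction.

Let Xⱼ=1 if type j appears at least once. P(Xⱼ=1) = 1 − ((7−1)/7)^8 = 4085185/5764801.
E[#distinct] = 7·4085185/5764801 = 4085185/823543.

4085185/823543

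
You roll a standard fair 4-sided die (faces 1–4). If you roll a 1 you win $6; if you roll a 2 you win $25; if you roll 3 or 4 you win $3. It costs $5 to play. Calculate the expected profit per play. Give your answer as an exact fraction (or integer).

17/4 dollars

E[payout] = (1/2)·3 + (1/4)·6 + (1/4)·25 = 37/4
Expected profit = 37/4 − 5 = 17/4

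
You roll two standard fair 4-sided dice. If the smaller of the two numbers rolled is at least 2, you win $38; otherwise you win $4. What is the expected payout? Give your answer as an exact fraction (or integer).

185/8 dollars

E[payout] = (7/16)·4 + (9/16)·38 = 185/8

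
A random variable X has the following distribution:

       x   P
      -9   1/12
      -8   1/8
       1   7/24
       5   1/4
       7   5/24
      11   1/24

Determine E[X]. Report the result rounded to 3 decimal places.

E[X] = (1/12)·(-9) + (1/8)·(-8) + (7/24)·1 + (1/4)·5 + (5/24)·7 + (1/24)·11
     = 41/24 ≈ 1.708

1.708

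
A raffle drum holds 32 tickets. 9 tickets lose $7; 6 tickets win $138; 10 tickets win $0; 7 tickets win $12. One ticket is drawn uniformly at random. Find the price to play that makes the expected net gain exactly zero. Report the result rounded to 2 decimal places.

$26.53

E[payout] = (9/32)·(-7) + (6/32)·138 + (10/32)·0 + (7/32)·12 = 849/32
Fair fee = E[payout] = 849/32 ≈ $26.53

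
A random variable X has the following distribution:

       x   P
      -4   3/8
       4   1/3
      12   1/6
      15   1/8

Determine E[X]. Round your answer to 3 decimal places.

3.708

E[X] = (3/8)·(-4) + (1/3)·4 + (1/6)·12 + (1/8)·15
     = 89/24 ≈ 3.708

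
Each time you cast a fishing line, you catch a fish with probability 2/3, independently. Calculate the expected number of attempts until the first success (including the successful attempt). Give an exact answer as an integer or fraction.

3/2

For a geometric distribution, E[trials] = 1/p = 1/(2/3) = 3/2.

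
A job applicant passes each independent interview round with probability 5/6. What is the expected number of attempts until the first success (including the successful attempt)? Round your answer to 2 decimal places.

For a geometric distribution, E[trials] = 1/p = 1/(5/6) = 6/5.
≈ 1.20

1.20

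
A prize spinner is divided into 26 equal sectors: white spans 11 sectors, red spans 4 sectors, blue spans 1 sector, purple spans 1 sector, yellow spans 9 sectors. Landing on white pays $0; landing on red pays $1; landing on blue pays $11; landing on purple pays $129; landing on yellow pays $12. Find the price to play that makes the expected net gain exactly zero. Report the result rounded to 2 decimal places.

$9.69

E[payout] = (11/26)·0 + (4/26)·1 + (1/26)·11 + (1/26)·129 + (9/26)·12 = 126/13
Fair fee = E[payout] = 126/13 ≈ $9.69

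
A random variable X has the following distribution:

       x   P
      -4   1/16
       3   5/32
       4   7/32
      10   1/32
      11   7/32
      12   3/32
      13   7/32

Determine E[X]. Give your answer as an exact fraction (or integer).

249/32

E[X] = (1/16)·(-4) + (5/32)·3 + (7/32)·4 + (1/32)·10 + (7/32)·11 + (3/32)·12 + (7/32)·13
     = 249/32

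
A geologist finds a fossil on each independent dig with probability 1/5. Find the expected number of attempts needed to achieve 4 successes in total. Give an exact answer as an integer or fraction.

20

By linearity (sum of 4 independent geometric waits), E[trials] = 4/p = 4/(1/5) = 20.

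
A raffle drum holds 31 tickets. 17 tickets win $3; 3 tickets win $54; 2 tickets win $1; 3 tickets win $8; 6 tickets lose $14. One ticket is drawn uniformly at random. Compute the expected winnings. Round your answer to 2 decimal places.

$5.00

E[payout] = (17/31)·3 + (3/31)·54 + (2/31)·1 + (3/31)·8 + (6/31)·(-14) = 5
≈ $5.00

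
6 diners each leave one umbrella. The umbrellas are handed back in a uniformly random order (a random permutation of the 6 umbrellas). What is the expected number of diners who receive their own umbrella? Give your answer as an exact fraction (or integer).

Let Xᵢ = 1 if person i gets their own umbrella. For each i, P(Xᵢ=1) = 1/6.
By linearity of expectation, E[X₁+…+X_6] = 6·(1/6) = 1.

1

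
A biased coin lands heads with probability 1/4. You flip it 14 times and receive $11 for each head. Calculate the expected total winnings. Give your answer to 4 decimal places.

$38.5000

E[#heads] = 14·1/4 = 7/2 (linearity over flips).
E[winnings] = 11·7/2 = 77/2.
≈ 38.5000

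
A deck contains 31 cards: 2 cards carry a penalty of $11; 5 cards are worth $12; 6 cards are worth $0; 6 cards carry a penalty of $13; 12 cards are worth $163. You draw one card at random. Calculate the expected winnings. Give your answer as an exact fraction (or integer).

E[payout] = (2/31)·(-11) + (5/31)·12 + (6/31)·0 + (6/31)·(-13) + (12/31)·163 = 1916/31

1916/31 dollars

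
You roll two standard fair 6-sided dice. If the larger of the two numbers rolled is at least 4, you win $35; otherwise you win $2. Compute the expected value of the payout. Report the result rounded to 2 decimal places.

E[payout] = (1/4)·2 + (3/4)·35 = 107/4
≈ $26.75

$26.75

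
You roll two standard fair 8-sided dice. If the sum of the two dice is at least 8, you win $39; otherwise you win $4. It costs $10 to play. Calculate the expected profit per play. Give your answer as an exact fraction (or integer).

1121/64 dollars

E[payout] = (21/64)·4 + (43/64)·39 = 1761/64
Expected profit = 1761/64 − 10 = 1121/64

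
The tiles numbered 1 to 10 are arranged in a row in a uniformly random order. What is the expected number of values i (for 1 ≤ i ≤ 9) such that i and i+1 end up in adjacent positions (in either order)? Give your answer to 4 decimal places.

For each i ∈ {1,…,9}, let Xᵢ = 1 if i and i+1 are adjacent. P(Xᵢ=1) = 2·(10−1)!/10! = 2/10.
By linearity, E[ΣXᵢ] = (9)·(2/10) = 9/5.
≈ 1.8000

1.8000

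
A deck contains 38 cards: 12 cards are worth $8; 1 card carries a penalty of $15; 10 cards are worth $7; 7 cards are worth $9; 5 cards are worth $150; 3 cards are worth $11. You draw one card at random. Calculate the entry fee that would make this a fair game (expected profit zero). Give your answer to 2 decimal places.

E[payout] = (12/38)·8 + (1/38)·(-15) + (10/38)·7 + (7/38)·9 + (5/38)·150 + (3/38)·11 = 997/38
Fair fee = E[payout] = 997/38 ≈ $26.24

$26.24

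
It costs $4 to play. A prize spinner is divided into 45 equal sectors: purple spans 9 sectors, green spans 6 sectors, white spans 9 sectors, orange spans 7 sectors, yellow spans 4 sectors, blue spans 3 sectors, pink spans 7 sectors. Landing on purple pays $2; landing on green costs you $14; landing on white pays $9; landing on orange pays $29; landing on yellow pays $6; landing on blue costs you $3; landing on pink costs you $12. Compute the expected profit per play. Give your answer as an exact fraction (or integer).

E[payout] = (9/45)·2 + (6/45)·(-14) + (9/45)·9 + (7/45)·29 + (4/45)·6 + (3/45)·(-3) + (7/45)·(-12) = 149/45
Expected profit = 149/45 − 4 = -31/45

-31/45 dollars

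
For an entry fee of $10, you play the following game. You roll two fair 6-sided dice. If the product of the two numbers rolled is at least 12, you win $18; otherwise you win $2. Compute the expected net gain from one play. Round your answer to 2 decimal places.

-$0.44

E[payout] = (19/36)·2 + (17/36)·18 = 86/9
Expected profit = 86/9 − 10 = -4/9 ≈ -$0.44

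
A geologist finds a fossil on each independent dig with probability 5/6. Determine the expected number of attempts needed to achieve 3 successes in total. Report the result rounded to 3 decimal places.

By linearity (sum of 3 independent geometric waits), E[trials] = 3/p = 3/(5/6) = 18/5.
≈ 3.600

3.600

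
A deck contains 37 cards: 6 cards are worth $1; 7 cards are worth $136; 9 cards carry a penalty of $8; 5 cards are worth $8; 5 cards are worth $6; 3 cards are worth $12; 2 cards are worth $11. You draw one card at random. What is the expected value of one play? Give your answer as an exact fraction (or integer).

E[payout] = (6/37)·1 + (7/37)·136 + (9/37)·(-8) + (5/37)·8 + (5/37)·6 + (3/37)·12 + (2/37)·11 = 1014/37

1014/37 dollars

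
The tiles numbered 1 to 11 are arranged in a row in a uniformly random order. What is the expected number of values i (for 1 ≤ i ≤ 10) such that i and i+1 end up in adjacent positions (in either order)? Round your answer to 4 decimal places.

For each i ∈ {1,…,10}, let Xᵢ = 1 if i and i+1 are adjacent. P(Xᵢ=1) = 2·(11−1)!/11! = 2/11.
By linearity, E[ΣXᵢ] = (10)·(2/11) = 20/11.
≈ 1.8182

1.8182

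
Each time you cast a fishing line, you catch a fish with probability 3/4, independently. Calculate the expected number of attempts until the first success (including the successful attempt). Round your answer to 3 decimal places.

For a geometric distribution, E[trials] = 1/p = 1/(3/4) = 4/3.
≈ 1.333

1.333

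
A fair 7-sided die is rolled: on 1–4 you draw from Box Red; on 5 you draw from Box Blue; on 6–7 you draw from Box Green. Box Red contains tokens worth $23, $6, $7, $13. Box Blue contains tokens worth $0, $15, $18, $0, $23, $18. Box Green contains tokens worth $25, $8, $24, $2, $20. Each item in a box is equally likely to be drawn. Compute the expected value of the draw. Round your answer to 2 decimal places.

E[X | Box Red] = (23 + 6 + 7 + 13)/4 = 49/4
E[X | Box Blue] = (0 + 15 + 18 + 0 + 23 + 18)/6 = 37/3
E[X | Box Green] = (25 + 8 + 24 + 2 + 20)/5 = 79/5
E[X] = (4/7)·49/4 + (1/7)·37/3 + (2/7)·79/5 = 1394/105 ≈ 13.28

$13.28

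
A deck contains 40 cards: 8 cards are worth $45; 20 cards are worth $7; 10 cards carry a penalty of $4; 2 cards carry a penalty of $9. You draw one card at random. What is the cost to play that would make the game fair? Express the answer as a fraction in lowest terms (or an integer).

E[payout] = (8/40)·45 + (20/40)·7 + (10/40)·(-4) + (2/40)·(-9) = 221/20
Fair fee = E[payout] = 221/20

221/20 dollars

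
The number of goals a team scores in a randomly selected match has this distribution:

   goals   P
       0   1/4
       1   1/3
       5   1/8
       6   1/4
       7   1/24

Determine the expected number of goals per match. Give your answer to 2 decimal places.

E[X] = (1/4)·0 + (1/3)·1 + (1/8)·5 + (1/4)·6 + (1/24)·7
     = 11/4 ≈ 2.75

2.75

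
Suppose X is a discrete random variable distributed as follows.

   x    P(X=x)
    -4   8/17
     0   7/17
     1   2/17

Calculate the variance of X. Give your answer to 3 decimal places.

4.533

E[X] = (8/17)·(-4) + (7/17)·0 + (2/17)·1 = -30/17
E[X²] = (8/17)·16 + (7/17)·0 + (2/17)·1 = 130/17
Var(X) = 130/17 − (-30/17)² = 1310/289 ≈ 4.533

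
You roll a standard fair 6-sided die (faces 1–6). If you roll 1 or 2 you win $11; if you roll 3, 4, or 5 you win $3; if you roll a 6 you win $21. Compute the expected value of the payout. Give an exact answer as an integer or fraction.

26/3 dollars

E[payout] = (1/2)·3 + (1/3)·11 + (1/6)·21 = 26/3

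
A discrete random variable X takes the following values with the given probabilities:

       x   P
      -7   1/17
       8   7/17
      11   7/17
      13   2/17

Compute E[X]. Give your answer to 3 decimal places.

8.941

E[X] = (1/17)·(-7) + (7/17)·8 + (7/17)·11 + (2/17)·13
     = 152/17 ≈ 8.941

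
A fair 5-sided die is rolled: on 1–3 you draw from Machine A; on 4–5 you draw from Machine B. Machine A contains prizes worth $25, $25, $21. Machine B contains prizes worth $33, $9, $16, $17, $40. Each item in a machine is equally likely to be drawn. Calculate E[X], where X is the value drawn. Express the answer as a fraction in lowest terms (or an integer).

117/5 dollars

E[X | Machine A] = (25 + 25 + 21)/3 = 71/3
E[X | Machine B] = (33 + 9 + 16 + 17 + 40)/5 = 23
E[X] = (3/5)·71/3 + (2/5)·23 = 117/5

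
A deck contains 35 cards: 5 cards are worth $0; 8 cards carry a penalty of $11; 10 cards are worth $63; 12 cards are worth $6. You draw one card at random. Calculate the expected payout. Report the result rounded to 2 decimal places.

E[payout] = (5/35)·0 + (8/35)·(-11) + (10/35)·63 + (12/35)·6 = 614/35
≈ $17.54

$17.54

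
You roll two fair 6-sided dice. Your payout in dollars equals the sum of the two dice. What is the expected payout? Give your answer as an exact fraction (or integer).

Distribution of the sum of the two dice: 2 w.p. 1/36, 3 w.p. 1/18, 4 w.p. 1/12, 5 w.p. 1/9, 6 w.p. 5/36, 7 w.p. 1/6, …
E[payout] = (1/36)·2 + (1/18)·3 + (1/12)·4 + (1/9)·5 + (5/36)·6 + (1/6)·7 + (5/36)·8 + (1/9)·9 + (1/12)·10 + (1/18)·11 + (1/36)·12 = 7

$7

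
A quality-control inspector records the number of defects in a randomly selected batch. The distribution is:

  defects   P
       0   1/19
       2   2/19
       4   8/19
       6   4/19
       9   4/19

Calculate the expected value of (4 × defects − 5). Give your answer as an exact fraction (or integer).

289/19

E[4x-5] = (1/19)·(-5) + (2/19)·3 + (8/19)·11 + (4/19)·19 + (4/19)·31
     = 289/19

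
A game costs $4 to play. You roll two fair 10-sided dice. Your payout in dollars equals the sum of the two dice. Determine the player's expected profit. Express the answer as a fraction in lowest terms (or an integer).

Distribution of the sum of the two dice: 2 w.p. 1/100, 3 w.p. 1/50, 4 w.p. 3/100, 5 w.p. 1/25, 6 w.p. 1/20, 7 w.p. 3/50, …
E[payout] = (1/100)·2 + (1/50)·3 + (3/100)·4 + (1/25)·5 + (1/20)·6 + (3/50)·7 + (7/100)·8 + (2/25)·9 + (9/100)·10 + (1/10)·11 + (9/100)·12 + (2/25)·13 + (7/100)·14 + (3/50)·15 + (1/20)·16 + (1/25)·17 + (3/100)·18 + (1/50)·19 + (1/100)·20 = 11
Expected profit = 11 − 4 = 7

$7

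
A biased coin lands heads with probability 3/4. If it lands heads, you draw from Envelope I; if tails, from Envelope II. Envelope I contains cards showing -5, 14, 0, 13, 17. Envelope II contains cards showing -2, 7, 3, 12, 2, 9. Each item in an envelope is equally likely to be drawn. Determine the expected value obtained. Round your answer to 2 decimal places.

7.14

E[X | Envelope I] = (-5 + 14 + 0 + 13 + 17)/5 = 39/5
E[X | Envelope II] = (-2 + 7 + 3 + 12 + 2 + 9)/6 = 31/6
E[X] = (3/4)·39/5 + (1/4)·31/6 = 857/120 ≈ 7.14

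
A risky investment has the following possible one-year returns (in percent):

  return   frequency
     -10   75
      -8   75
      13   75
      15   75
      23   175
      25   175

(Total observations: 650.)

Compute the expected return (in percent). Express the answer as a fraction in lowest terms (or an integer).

Total = 650, so P(return=-10) = 75/650, etc.
E[X] = (3/26)·(-10) + (3/26)·(-8) + (3/26)·13 + (3/26)·15 + (7/26)·23 + (7/26)·25
     = 183/13

183/13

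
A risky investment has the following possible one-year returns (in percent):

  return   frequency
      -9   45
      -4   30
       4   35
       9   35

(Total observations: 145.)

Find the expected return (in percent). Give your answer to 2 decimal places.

-0.48

Total = 145, so P(return=-9) = 45/145, etc.
E[X] = (9/29)·(-9) + (6/29)·(-4) + (7/29)·4 + (7/29)·9
     = -14/29 ≈ -0.48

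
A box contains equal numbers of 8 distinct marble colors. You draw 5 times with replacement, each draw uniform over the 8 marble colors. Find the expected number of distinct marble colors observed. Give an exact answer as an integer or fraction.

15961/4096

Let Xⱼ=1 if type j appears at least once. P(Xⱼ=1) = 1 − ((8−1)/8)^5 = 15961/32768.
E[#distinct] = 8·15961/32768 = 15961/4096.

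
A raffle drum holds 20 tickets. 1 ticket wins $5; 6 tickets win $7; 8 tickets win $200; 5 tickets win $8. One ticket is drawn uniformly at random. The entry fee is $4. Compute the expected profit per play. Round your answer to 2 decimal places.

$80.35

E[payout] = (1/20)·5 + (6/20)·7 + (8/20)·200 + (5/20)·8 = 1687/20
Expected profit = 1687/20 − 4 = 1607/20 ≈ $80.35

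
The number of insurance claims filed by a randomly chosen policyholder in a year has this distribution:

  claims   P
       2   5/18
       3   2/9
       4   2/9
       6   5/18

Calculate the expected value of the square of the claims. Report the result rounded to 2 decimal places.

16.67

E[X²] = (5/18)·4 + (2/9)·9 + (2/9)·16 + (5/18)·36
     = 50/3 ≈ 16.67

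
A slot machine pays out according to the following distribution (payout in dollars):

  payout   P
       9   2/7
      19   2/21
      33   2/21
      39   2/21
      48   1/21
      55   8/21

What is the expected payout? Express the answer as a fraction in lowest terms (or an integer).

724/21 dollars

E[X] = (2/7)·9 + (2/21)·19 + (2/21)·33 + (2/21)·39 + (1/21)·48 + (8/21)·55
     = 724/21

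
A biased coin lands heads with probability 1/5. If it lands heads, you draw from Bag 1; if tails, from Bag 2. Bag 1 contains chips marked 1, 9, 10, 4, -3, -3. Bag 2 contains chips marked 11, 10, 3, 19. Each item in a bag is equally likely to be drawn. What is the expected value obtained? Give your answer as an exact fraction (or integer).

E[X | Bag 1] = (1 + 9 + 10 + 4 − 3 − 3)/6 = 3
E[X | Bag 2] = (11 + 10 + 3 + 19)/4 = 43/4
E[X] = (1/5)·3 + (4/5)·43/4 = 46/5

46/5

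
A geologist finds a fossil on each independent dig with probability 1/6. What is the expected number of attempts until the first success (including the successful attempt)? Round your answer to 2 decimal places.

6.00

For a geometric distribution, E[trials] = 1/p = 1/(1/6) = 6.
≈ 6.00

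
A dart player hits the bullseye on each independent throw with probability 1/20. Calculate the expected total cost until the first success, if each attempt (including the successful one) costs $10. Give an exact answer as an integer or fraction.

E[#attempts] = 1/p = 20; E[cost] = 10·20 = 200.

$200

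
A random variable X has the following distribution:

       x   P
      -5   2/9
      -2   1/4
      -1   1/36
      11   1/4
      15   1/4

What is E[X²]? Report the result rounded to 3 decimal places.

93.083

E[X²] = (2/9)·25 + (1/4)·4 + (1/36)·1 + (1/4)·121 + (1/4)·225
     = 1117/12 ≈ 93.083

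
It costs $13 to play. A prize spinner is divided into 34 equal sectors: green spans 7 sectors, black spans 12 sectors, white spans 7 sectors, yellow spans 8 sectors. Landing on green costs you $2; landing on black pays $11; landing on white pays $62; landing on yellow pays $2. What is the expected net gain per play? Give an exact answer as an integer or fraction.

63/17 dollars

E[payout] = (7/34)·(-2) + (12/34)·11 + (7/34)·62 + (8/34)·2 = 284/17
Expected profit = 284/17 − 13 = 63/17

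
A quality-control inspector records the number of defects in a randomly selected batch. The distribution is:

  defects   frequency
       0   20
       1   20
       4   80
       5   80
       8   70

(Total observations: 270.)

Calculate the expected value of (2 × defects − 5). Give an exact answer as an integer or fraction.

125/27

Total = 270, so P(defects=0) = 20/270, etc.
E[2x-5] = (2/27)·(-5) + (2/27)·(-3) + (8/27)·3 + (8/27)·5 + (7/27)·11
     = 125/27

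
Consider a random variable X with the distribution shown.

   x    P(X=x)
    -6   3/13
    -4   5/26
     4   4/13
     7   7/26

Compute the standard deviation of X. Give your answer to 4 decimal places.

5.3456

E[X] = 25/26, E[X²] = 59/2
Var(X) = E[X²] − (E[X])² = 59/2 − 625/676 = 19317/676
SD(X) = √(19317/676) ≈ 5.3456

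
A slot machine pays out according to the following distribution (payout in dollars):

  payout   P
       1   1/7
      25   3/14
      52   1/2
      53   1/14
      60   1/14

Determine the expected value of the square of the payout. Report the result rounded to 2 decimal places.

1943.86

E[X²] = (1/7)·1 + (3/14)·625 + (1/2)·2704 + (1/14)·2809 + (1/14)·3600
     = 13607/7 ≈ 1943.86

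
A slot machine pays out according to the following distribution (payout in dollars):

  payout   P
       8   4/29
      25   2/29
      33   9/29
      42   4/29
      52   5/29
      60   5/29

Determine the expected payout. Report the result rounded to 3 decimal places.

$38.172

E[X] = (4/29)·8 + (2/29)·25 + (9/29)·33 + (4/29)·42 + (5/29)·52 + (5/29)·60
     = 1107/29 ≈ 38.172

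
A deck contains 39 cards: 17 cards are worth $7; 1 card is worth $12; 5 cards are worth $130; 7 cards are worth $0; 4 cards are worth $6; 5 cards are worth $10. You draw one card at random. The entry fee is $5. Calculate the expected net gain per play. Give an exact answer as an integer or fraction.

220/13 dollars

E[payout] = (17/39)·7 + (1/39)·12 + (5/39)·130 + (7/39)·0 + (4/39)·6 + (5/39)·10 = 285/13
Expected profit = 285/13 − 5 = 220/13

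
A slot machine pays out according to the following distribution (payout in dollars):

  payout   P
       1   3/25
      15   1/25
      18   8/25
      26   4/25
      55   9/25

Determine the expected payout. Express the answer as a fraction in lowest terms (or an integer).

E[X] = (3/25)·1 + (1/25)·15 + (8/25)·18 + (4/25)·26 + (9/25)·55
     = 761/25

761/25 dollars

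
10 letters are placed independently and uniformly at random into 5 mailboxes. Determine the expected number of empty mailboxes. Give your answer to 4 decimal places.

0.5369

Let Xⱼ=1 if mailbox j is empty. P(Xⱼ=1) = ((5-1)/5)^10 = 1048576/9765625.
By linearity, E[#empty] = 5·1048576/9765625 = 1048576/1953125.
≈ 0.5369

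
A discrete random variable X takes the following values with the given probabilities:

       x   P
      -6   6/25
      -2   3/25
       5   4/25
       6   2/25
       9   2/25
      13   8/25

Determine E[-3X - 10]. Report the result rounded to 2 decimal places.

-23.44

E[-3x-10] = (6/25)·8 + (3/25)·(-4) + (4/25)·(-25) + (2/25)·(-28) + (2/25)·(-37) + (8/25)·(-49)
     = -586/25 ≈ -23.44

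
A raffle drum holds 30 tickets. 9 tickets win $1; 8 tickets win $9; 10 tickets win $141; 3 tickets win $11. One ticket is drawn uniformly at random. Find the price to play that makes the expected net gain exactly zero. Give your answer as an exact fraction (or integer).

E[payout] = (9/30)·1 + (8/30)·9 + (10/30)·141 + (3/30)·11 = 254/5
Fair fee = E[payout] = 254/5

254/5 dollars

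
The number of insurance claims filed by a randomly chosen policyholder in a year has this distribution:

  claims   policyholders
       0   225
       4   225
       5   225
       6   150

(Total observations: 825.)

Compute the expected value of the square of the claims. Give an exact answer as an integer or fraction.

195/11

Total = 825, so P(claims=0) = 225/825, etc.
E[X²] = (3/11)·0 + (3/11)·16 + (3/11)·25 + (2/11)·36
     = 195/11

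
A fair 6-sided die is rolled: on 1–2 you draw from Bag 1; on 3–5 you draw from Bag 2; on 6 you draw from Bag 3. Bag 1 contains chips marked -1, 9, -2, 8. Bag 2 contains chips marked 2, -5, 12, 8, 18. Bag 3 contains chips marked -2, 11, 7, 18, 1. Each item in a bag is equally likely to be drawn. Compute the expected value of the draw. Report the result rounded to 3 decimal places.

E[X | Bag 1] = (-1 + 9 − 2 + 8)/4 = 7/2
E[X | Bag 2] = (2 − 5 + 12 + 8 + 18)/5 = 7
E[X | Bag 3] = (-2 + 11 + 7 + 18 + 1)/5 = 7
E[X] = (1/3)·7/2 + (1/2)·7 + (1/6)·7 = 35/6 ≈ 5.833

5.833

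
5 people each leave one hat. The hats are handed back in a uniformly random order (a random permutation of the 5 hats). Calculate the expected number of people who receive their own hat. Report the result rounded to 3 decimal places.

1.000

Let Xᵢ = 1 if person i gets their own hat. For each i, P(Xᵢ=1) = 1/5.
By linearity of expectation, E[X₁+…+X_5] = 5·(1/5) = 1.
≈ 1.000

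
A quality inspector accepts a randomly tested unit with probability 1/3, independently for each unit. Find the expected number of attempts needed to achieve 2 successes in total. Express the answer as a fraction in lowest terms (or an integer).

6

By linearity (sum of 2 independent geometric waits), E[trials] = 2/p = 2/(1/3) = 6.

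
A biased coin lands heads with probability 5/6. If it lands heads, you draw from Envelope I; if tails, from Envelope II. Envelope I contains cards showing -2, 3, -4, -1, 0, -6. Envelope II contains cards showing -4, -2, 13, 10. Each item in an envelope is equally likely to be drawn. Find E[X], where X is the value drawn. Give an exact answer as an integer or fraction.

-49/72

E[X | Envelope I] = (-2 + 3 − 4 − 1 + 0 − 6)/6 = -5/3
E[X | Envelope II] = (-4 − 2 + 13 + 10)/4 = 17/4
E[X] = (5/6)·(-5/3) + (1/6)·17/4 = -49/72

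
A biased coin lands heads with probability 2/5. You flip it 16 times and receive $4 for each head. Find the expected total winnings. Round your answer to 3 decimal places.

$25.600

E[#heads] = 16·2/5 = 32/5 (linearity over flips).
E[winnings] = 4·32/5 = 128/5.
≈ 25.600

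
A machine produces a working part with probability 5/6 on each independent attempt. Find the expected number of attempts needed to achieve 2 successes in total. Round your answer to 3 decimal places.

2.400

By linearity (sum of 2 independent geometric waits), E[trials] = 2/p = 2/(5/6) = 12/5.
≈ 2.400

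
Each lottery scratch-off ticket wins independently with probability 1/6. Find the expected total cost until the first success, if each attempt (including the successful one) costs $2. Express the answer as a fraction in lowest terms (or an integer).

$12

E[#attempts] = 1/p = 6; E[cost] = 2·6 = 12.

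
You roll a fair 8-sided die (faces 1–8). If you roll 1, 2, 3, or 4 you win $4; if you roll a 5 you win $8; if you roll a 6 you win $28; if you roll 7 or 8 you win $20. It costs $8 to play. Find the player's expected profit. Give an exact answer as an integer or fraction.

E[payout] = (1/2)·4 + (1/8)·8 + (1/4)·20 + (1/8)·28 = 23/2
Expected profit = 23/2 − 8 = 7/2

7/2 dollars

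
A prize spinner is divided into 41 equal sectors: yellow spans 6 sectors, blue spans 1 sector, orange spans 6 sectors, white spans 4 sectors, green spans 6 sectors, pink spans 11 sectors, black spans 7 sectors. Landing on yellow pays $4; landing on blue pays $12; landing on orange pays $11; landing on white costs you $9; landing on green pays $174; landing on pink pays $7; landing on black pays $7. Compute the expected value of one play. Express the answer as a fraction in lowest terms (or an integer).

1236/41 dollars

E[payout] = (6/41)·4 + (1/41)·12 + (6/41)·11 + (4/41)·(-9) + (6/41)·174 + (11/41)·7 + (7/41)·7 = 1236/41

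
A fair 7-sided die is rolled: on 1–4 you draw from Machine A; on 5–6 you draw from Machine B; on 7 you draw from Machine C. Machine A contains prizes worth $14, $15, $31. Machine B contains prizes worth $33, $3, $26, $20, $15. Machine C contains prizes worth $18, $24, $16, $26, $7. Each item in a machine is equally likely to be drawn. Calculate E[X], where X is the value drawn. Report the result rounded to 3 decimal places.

E[X | Machine A] = (14 + 15 + 31)/3 = 20
E[X | Machine B] = (33 + 3 + 26 + 20 + 15)/5 = 97/5
E[X | Machine C] = (18 + 24 + 16 + 26 + 7)/5 = 91/5
E[X] = (4/7)·20 + (2/7)·97/5 + (1/7)·91/5 = 137/7 ≈ 19.571

$19.571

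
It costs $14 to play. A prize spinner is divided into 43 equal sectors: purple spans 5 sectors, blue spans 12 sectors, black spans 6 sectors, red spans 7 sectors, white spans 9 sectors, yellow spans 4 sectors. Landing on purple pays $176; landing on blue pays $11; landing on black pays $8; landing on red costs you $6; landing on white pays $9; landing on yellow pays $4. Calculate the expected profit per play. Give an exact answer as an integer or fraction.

E[payout] = (5/43)·176 + (12/43)·11 + (6/43)·8 + (7/43)·(-6) + (9/43)·9 + (4/43)·4 = 1115/43
Expected profit = 1115/43 − 14 = 513/43

513/43 dollars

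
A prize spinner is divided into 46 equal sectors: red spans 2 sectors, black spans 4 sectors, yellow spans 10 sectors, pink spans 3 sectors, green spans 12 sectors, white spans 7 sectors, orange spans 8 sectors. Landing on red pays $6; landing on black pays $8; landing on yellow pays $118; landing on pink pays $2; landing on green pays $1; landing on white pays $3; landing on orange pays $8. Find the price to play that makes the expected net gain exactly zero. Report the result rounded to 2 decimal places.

E[payout] = (2/46)·6 + (4/46)·8 + (10/46)·118 + (3/46)·2 + (12/46)·1 + (7/46)·3 + (8/46)·8 = 1327/46
Fair fee = E[payout] = 1327/46 ≈ $28.85

$28.85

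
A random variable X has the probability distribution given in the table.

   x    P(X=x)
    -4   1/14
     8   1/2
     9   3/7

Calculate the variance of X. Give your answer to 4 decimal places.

10.5306

E[X] = (1/14)·(-4) + (1/2)·8 + (3/7)·9 = 53/7
E[X²] = (1/14)·16 + (1/2)·64 + (3/7)·81 = 475/7
Var(X) = 475/7 − (53/7)² = 516/49 ≈ 10.5306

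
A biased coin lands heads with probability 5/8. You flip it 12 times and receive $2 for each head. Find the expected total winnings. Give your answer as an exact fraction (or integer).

E[#heads] = 12·5/8 = 15/2 (linearity over flips).
E[winnings] = 2·15/2 = 15.

$15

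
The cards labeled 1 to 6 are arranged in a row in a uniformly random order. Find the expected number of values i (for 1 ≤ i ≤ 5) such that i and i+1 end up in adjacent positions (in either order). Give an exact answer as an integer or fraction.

For each i ∈ {1,…,5}, let Xᵢ = 1 if i and i+1 are adjacent. P(Xᵢ=1) = 2·(6−1)!/6! = 2/6.
By linearity, E[ΣXᵢ] = (5)·(2/6) = 5/3.

5/3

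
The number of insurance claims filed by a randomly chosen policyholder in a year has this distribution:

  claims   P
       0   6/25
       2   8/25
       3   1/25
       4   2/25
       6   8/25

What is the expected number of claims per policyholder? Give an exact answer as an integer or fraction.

3

E[X] = (6/25)·0 + (8/25)·2 + (1/25)·3 + (2/25)·4 + (8/25)·6
     = 3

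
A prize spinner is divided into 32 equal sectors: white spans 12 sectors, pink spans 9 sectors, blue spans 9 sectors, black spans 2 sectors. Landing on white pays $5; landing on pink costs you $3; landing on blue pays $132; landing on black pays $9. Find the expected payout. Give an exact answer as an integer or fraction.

1239/32 dollars

E[payout] = (12/32)·5 + (9/32)·(-3) + (9/32)·132 + (2/32)·9 = 1239/32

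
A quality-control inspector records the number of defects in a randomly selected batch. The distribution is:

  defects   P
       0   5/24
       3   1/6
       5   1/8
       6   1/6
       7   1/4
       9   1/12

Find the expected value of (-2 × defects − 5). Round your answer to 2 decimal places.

E[-2x-5] = (5/24)·(-5) + (1/6)·(-11) + (1/8)·(-15) + (1/6)·(-17) + (1/4)·(-19) + (1/12)·(-23)
     = -57/4 ≈ -14.25

-14.25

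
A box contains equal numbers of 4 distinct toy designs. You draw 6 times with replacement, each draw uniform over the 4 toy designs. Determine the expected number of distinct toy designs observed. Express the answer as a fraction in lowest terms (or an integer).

3367/1024

Let Xⱼ=1 if type j appears at least once. P(Xⱼ=1) = 1 − ((4−1)/4)^6 = 3367/4096.
E[#distinct] = 4·3367/4096 = 3367/1024.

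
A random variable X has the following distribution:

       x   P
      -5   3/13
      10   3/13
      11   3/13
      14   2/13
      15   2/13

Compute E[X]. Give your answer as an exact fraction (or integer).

106/13

E[X] = (3/13)·(-5) + (3/13)·10 + (3/13)·11 + (2/13)·14 + (2/13)·15
     = 106/13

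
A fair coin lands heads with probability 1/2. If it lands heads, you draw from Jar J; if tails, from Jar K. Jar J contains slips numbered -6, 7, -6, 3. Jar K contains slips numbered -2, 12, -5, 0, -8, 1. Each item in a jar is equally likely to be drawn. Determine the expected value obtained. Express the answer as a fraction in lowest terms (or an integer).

-5/12

E[X | Jar J] = (-6 + 7 − 6 + 3)/4 = -1/2
E[X | Jar K] = (-2 + 12 − 5 + 0 − 8 + 1)/6 = -1/3
E[X] = (1/2)·(-1/2) + (1/2)·(-1/3) = -5/12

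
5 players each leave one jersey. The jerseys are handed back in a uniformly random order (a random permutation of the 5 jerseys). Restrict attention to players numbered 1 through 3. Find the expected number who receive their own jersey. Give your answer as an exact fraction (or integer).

Let Xᵢ = 1 if person i gets their own jersey. For each i, P(Xᵢ=1) = 1/5.
By linearity of expectation, E[X₁+…+X_3] = 3·(1/5) = 3/5.

3/5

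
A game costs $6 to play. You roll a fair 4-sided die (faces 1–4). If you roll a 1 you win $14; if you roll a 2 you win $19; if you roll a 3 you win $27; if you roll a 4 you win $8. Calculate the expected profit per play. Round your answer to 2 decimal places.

$11.00

E[payout] = (1/4)·8 + (1/4)·14 + (1/4)·19 + (1/4)·27 = 17
Expected profit = 17 − 6 = 11 ≈ $11.00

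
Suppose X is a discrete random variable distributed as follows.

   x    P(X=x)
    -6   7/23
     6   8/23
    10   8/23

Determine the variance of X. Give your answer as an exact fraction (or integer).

E[X] = (7/23)·(-6) + (8/23)·6 + (8/23)·10 = 86/23
E[X²] = (7/23)·36 + (8/23)·36 + (8/23)·100 = 1340/23
Var(X) = 1340/23 − (86/23)² = 23424/529

23424/529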